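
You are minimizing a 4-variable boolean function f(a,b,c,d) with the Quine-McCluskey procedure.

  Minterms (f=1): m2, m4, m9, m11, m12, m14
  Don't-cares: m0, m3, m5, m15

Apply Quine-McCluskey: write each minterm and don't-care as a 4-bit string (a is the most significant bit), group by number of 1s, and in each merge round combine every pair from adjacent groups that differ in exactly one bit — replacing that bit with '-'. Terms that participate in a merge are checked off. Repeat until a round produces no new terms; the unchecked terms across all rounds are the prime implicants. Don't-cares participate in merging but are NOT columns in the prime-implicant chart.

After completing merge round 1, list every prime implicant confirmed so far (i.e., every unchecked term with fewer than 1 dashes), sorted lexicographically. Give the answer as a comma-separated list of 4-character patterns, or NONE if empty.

Round 0: 0000✓ 0010✓ 0011✓ 0100✓ 0101✓ 1001✓ 1011✓ 1100✓ 1110✓ 1111✓
Round 1: -011 -100 0-00 00-0 001- 010- 1-11 10-1 11-0 111-
PIs = {-011, -100, 0-00, 00-0, 001-, 010-, 1-11, 10-1, 11-0, 111-}

NONE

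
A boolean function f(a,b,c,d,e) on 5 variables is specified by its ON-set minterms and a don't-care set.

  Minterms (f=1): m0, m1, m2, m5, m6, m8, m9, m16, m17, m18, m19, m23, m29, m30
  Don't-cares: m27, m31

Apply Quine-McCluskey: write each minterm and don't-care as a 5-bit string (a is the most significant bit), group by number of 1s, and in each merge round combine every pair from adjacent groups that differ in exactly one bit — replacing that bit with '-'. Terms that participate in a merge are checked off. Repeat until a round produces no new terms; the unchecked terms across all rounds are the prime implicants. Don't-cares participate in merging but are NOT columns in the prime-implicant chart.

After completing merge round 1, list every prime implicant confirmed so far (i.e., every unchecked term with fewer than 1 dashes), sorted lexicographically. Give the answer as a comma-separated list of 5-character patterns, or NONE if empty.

NONE

size-2^0 implicants → 00000(✓)  00001(✓)  00010(✓)  00101(✓)  00110(✓)  01000(✓)  01001(✓)  10000(✓)  10001(✓)  10010(✓)  10011(✓)  10111(✓)  11011(✓)  11101(✓)  11110(✓)  11111(✓)
size-2^1 implicants → -0000(✓)  -0001(✓)  -0010(✓)  0-000(✓)  0-001(✓)  00-01  00-10  000-0(✓)  0000-(✓)  0100-(✓)  1-011(✓)  1-111(✓)  10-11(✓)  100-0(✓)  100-1(✓)  1000-(✓)  1001-(✓)  11-11(✓)  111-1  1111-
size-2^2 implicants → -00-0  -000-  0-00-  1--11  100--
Unchecked terms (primes): -00-0, -000-, 0-00-, 00-01, 00-10, 1--11, 100--, 111-1, 1111-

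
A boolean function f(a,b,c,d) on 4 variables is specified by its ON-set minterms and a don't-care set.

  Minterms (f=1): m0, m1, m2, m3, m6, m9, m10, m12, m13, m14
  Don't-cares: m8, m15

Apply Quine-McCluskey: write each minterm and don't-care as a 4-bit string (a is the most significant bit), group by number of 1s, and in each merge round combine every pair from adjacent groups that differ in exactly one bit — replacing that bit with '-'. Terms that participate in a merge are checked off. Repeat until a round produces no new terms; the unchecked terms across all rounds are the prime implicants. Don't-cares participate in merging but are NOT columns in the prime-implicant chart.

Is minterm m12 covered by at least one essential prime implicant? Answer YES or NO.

NO

[col 0] 0000*, 0001*, 0010*, 0011*, 0110*, 1000*, 1001*, 1010*, 1100*, 1101*, 1110*, 1111*
[col 1] -000*, -001*, -010*, -110*, 0-10*, 00-0*, 00-1*, 000-*, 001-*, 1-00*, 1-01*, 1-10*, 10-0*, 100-*, 11-0*, 11-1*, 110-*, 111-*
[col 2] --10, -0-0, -00-, 00--, 1--0, 1-0-, 11--
Prime implicants: --10, -0-0, -00-, 00--, 1--0, 1-0-, 11--
PI chart (minterm → PIs covering it):
  0 | -0-0,-00-,00--
  1 | -00-,00--
  2 | --10,-0-0,00--
  3 | 00--  (sole → essential)
  6 | --10  (sole → essential)
  9 | -00-,1-0-
  10 | --10,-0-0,1--0
  12 | 1--0,1-0-,11--
  13 | 1-0-,11--
  14 | --10,1--0,11--
Essential prime implicants: --10, 00--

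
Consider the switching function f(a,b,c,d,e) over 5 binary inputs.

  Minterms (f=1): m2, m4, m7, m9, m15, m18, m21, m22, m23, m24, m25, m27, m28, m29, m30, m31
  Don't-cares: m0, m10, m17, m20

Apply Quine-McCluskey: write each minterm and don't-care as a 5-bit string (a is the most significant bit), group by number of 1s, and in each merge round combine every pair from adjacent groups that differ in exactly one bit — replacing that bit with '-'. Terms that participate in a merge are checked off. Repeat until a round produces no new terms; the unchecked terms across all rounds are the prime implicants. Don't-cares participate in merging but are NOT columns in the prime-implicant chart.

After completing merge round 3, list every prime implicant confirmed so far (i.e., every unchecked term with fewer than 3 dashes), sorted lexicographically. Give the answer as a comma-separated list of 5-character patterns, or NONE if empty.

--111, -0010, -0100, -1001, 0-010, 00-00, 000-0, 1--01, 10-10, 11--1, 11-0-

Round 0: 00000✓ 00010✓ 00100✓ 00111✓ 01001✓ 01010✓ 01111✓ 10001✓ 10010✓ 10100✓ 10101✓ 10110✓ 10111✓ 11000✓ 11001✓ 11011✓ 11100✓ 11101✓ 11110✓ 11111✓
Round 1: -0010 -0100 -0111✓ -1001 -1111✓ 0-010 0-111✓ 00-00 000-0 1-001✓ 1-100✓ 1-101✓ 1-110✓ 1-111✓ 10-01✓ 10-10 101-0✓ 101-1✓ 1010-✓ 1011-✓ 11-00✓ 11-01✓ 11-11✓ 110-1✓ 1100-✓ 111-0✓ 111-1✓ 1110-✓ 1111-✓
Round 2: --111 1--01 1-1-0✓ 1-1-1✓ 1-10-✓ 1-11-✓ 101--✓ 11--1 11-0- 111--✓
Round 3: 1-1--
PIs = {--111, -0010, -0100, -1001, 0-010, 00-00, 000-0, 1--01, 1-1--, 10-10, 11--1, 11-0-}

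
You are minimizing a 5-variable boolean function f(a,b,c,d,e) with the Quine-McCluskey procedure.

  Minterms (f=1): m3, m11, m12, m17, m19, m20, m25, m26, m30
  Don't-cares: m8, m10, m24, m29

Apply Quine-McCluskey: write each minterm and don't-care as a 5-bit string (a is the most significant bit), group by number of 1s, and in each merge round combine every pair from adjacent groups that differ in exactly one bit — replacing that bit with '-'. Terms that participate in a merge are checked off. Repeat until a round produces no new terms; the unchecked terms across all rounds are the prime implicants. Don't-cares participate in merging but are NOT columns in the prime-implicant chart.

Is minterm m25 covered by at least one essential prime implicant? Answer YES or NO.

size-2^0 implicants → 00011(✓)  01000(✓)  01010(✓)  01011(✓)  01100(✓)  10001(✓)  10011(✓)  10100  11000(✓)  11001(✓)  11010(✓)  11101(✓)  11110(✓)
size-2^1 implicants → -0011  -1000(✓)  -1010(✓)  0-011  01-00  010-0(✓)  0101-  1-001  100-1  11-01  11-10  110-0(✓)  1100-
size-2^2 implicants → -10-0
Unchecked terms (primes): -0011, -10-0, 0-011, 01-00, 0101-, 1-001, 100-1, 10100, 11-01, 11-10, 1100-
Minterm coverage:
  m3 ⊆ -0011,0-011
  m11 ⊆ 0-011,0101-
  m12 ⊆ 01-00 [E]
  m17 ⊆ 1-001,100-1
  m19 ⊆ -0011,100-1
  m20 ⊆ 10100 [E]
  m25 ⊆ 1-001,11-01,1100-
  m26 ⊆ -10-0,11-10
  m30 ⊆ 11-10 [E]
E = {01-00, 10100, 11-10}

NO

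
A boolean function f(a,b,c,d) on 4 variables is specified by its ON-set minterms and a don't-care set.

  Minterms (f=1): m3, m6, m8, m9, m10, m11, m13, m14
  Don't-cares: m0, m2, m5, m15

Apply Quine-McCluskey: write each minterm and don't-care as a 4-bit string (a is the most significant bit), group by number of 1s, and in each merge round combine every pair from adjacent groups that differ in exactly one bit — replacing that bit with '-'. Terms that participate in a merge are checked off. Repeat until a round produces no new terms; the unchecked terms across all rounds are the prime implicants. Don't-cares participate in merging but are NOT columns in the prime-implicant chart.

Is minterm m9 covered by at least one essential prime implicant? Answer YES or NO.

size-2^0 implicants → 0000(✓)  0010(✓)  0011(✓)  0101(✓)  0110(✓)  1000(✓)  1001(✓)  1010(✓)  1011(✓)  1101(✓)  1110(✓)  1111(✓)
size-2^1 implicants → -000(✓)  -010(✓)  -011(✓)  -101  -110(✓)  0-10(✓)  00-0(✓)  001-(✓)  1-01(✓)  1-10(✓)  1-11(✓)  10-0(✓)  10-1(✓)  100-(✓)  101-(✓)  11-1(✓)  111-(✓)
size-2^2 implicants → --10  -0-0  -01-  1--1  1-1-  10--
Unchecked terms (primes): --10, -0-0, -01-, -101, 1--1, 1-1-, 10--
Minterm coverage:
  m3 ⊆ -01- [E]
  m6 ⊆ --10 [E]
  m8 ⊆ -0-0,10--
  m9 ⊆ 1--1,10--
  m10 ⊆ --10,-0-0,-01-,1-1-,10--
  m11 ⊆ -01-,1--1,1-1-,10--
  m13 ⊆ -101,1--1
  m14 ⊆ --10,1-1-
E = {--10, -01-}

NO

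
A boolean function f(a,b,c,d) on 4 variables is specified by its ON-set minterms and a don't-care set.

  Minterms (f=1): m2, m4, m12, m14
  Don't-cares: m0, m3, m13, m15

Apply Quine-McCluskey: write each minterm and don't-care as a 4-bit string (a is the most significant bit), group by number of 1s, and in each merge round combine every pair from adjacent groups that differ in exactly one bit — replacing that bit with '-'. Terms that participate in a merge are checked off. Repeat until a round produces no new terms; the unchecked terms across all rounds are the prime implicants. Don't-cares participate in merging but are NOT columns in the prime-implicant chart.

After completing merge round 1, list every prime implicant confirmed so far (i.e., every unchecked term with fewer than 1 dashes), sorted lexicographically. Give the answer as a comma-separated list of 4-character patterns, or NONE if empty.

Round 0: 0000✓ 0010✓ 0011✓ 0100✓ 1100✓ 1101✓ 1110✓ 1111✓
Round 1: -100 0-00 00-0 001- 11-0✓ 11-1✓ 110-✓ 111-✓
Round 2: 11--
PIs = {-100, 0-00, 00-0, 001-, 11--}

NONE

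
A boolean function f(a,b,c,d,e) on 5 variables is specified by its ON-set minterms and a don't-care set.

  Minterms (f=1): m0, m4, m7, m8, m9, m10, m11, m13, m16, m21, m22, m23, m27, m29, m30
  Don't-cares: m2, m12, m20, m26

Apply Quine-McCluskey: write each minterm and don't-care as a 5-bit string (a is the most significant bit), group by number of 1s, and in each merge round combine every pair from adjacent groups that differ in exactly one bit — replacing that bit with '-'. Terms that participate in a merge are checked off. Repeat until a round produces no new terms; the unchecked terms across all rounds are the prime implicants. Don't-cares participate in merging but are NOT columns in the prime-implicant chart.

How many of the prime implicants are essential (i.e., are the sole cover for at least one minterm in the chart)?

[col 0] 00000*, 00010*, 00100*, 00111*, 01000*, 01001*, 01010*, 01011*, 01100*, 01101*, 10000*, 10100*, 10101*, 10110*, 10111*, 11010*, 11011*, 11101*, 11110*
[col 1] -0000*, -0100*, -0111, -1010*, -1011*, -1101, 0-000*, 0-010*, 0-100*, 00-00*, 000-0*, 01-00*, 01-01*, 010-0*, 010-1*, 0100-*, 0101-*, 0110-*, 1-101, 1-110, 10-00*, 101-0*, 101-1*, 1010-*, 1011-*, 11-10, 1101-*
[col 2] -0-00, -101-, 0--00, 0-0-0, 01-0-, 010--, 101--
Prime implicants: -0-00, -0111, -101-, -1101, 0--00, 0-0-0, 01-0-, 010--, 1-101, 1-110, 101--, 11-10
PI chart (minterm → PIs covering it):
  0 | -0-00,0--00,0-0-0
  4 | -0-00,0--00
  7 | -0111  (sole → essential)
  8 | 0--00,0-0-0,01-0-,010--
  9 | 01-0-,010--
  10 | -101-,0-0-0,010--
  11 | -101-,010--
  13 | -1101,01-0-
  16 | -0-00  (sole → essential)
  21 | 1-101,101--
  22 | 1-110,101--
  23 | -0111,101--
  27 | -101-  (sole → essential)
  29 | -1101,1-101
  30 | 1-110,11-10
Essential prime implicants: -0-00, -0111, -101-

3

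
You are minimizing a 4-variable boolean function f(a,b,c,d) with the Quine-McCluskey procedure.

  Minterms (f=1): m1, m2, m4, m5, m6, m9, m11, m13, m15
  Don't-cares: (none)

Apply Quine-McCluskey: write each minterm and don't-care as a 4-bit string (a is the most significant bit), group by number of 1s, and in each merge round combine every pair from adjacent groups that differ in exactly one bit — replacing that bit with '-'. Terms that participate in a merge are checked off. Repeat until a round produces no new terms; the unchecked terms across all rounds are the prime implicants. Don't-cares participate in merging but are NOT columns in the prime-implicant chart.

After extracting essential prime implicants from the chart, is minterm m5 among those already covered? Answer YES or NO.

[col 0] 0001*, 0010*, 0100*, 0101*, 0110*, 1001*, 1011*, 1101*, 1111*
[col 1] -001*, -101*, 0-01*, 0-10, 01-0, 010-, 1-01*, 1-11*, 10-1*, 11-1*
[col 2] --01, 1--1
Prime implicants: --01, 0-10, 01-0, 010-, 1--1
PI chart (minterm → PIs covering it):
  1 | --01  (sole → essential)
  2 | 0-10  (sole → essential)
  4 | 01-0,010-
  5 | --01,010-
  6 | 0-10,01-0
  9 | --01,1--1
  11 | 1--1  (sole → essential)
  13 | --01,1--1
  15 | 1--1  (sole → essential)
Essential prime implicants: --01, 0-10, 1--1

YES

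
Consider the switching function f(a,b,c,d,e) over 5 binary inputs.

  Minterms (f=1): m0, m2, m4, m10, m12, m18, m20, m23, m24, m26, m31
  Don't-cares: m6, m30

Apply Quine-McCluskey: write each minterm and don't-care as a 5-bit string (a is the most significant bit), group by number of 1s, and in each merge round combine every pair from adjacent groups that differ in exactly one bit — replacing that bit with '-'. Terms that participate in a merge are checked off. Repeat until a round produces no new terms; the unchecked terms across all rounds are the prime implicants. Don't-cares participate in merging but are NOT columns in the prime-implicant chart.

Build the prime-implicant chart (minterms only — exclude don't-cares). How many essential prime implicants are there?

Round 0: 00000✓ 00010✓ 00100✓ 00110✓ 01010✓ 01100✓ 10010✓ 10100✓ 10111✓ 11000✓ 11010✓ 11110✓ 11111✓
Round 1: -0010✓ -0100 -1010✓ 0-010✓ 0-100 00-00✓ 00-10✓ 000-0✓ 001-0✓ 1-010✓ 1-111 11-10 110-0 1111-
Round 2: --010 00--0
PIs = {--010, -0100, 0-100, 00--0, 1-111, 11-10, 110-0, 1111-}
Coverage chart:
  m0: 00--0 ←essential
  m2: --010,00--0
  m4: -0100,0-100,00--0
  m10: --010 ←essential
  m12: 0-100 ←essential
  m18: --010 ←essential
  m20: -0100 ←essential
  m23: 1-111 ←essential
  m24: 110-0 ←essential
  m26: --010,11-10,110-0
  m31: 1-111,1111-
Essential: --010, -0100, 0-100, 00--0, 1-111, 110-0

6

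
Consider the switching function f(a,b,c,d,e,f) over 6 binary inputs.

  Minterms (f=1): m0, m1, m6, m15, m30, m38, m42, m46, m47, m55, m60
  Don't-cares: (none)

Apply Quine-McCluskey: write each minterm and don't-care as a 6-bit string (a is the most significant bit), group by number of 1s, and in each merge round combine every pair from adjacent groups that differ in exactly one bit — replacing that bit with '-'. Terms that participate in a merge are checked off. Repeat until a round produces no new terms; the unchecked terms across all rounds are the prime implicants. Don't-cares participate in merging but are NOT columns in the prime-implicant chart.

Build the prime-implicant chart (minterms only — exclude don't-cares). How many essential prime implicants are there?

size-2^0 implicants → 000000(✓)  000001(✓)  000110(✓)  001111(✓)  011110  100110(✓)  101010(✓)  101110(✓)  101111(✓)  110111  111100
size-2^1 implicants → -00110  -01111  00000-  10-110  101-10  10111-
Unchecked terms (primes): -00110, -01111, 00000-, 011110, 10-110, 101-10, 10111-, 110111, 111100
Minterm coverage:
  m0 ⊆ 00000- [E]
  m1 ⊆ 00000- [E]
  m6 ⊆ -00110 [E]
  m15 ⊆ -01111 [E]
  m30 ⊆ 011110 [E]
  m38 ⊆ -00110,10-110
  m42 ⊆ 101-10 [E]
  m46 ⊆ 10-110,101-10,10111-
  m47 ⊆ -01111,10111-
  m55 ⊆ 110111 [E]
  m60 ⊆ 111100 [E]
E = {-00110, -01111, 00000-, 011110, 101-10, 110111, 111100}

7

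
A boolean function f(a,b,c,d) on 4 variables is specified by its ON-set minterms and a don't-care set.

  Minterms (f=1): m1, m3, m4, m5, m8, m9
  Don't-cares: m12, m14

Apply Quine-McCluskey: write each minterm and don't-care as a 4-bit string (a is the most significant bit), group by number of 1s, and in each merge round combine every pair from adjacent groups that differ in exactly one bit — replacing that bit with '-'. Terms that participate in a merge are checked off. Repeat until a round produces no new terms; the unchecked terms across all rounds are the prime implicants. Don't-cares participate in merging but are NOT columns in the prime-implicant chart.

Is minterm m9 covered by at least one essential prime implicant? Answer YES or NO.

Round 0: 0001✓ 0011✓ 0100✓ 0101✓ 1000✓ 1001✓ 1100✓ 1110✓
Round 1: -001 -100 0-01 00-1 010- 1-00 100- 11-0
PIs = {-001, -100, 0-01, 00-1, 010-, 1-00, 100-, 11-0}
Coverage chart:
  m1: -001,0-01,00-1
  m3: 00-1 ←essential
  m4: -100,010-
  m5: 0-01,010-
  m8: 1-00,100-
  m9: -001,100-
Essential: 00-1

NO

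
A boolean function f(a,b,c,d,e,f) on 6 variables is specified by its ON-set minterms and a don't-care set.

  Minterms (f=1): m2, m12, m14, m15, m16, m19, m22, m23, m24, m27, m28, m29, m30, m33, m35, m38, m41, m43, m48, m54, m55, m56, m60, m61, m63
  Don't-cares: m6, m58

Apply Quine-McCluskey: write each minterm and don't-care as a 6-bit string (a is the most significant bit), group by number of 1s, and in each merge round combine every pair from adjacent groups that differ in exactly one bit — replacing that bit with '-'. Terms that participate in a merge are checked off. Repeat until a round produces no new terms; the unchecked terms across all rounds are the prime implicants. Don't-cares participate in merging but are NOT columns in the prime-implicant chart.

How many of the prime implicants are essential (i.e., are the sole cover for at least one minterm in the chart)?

8

Round 0: 000010✓ 000110✓ 001100✓ 001110✓ 001111✓ 010000✓ 010011✓ 010110✓ 010111✓ 011000✓ 011011✓ 011100✓ 011101✓ 011110✓ 100001✓ 100011✓ 100110✓ 101001✓ 101011✓ 110000✓ 110110✓ 110111✓ 111000✓ 111010✓ 111100✓ 111101✓ 111111✓
Round 1: -00110✓ -10000✓ -10110✓ -10111✓ -11000✓ -11100✓ -11101✓ 0-0110✓ 0-1100✓ 0-1110✓ 00-110✓ 000-10 0011-0✓ 00111- 01-000✓ 01-011 01-110✓ 010-11 01011-✓ 011-00✓ 0111-0✓ 01110-✓ 1-0110✓ 10-001✓ 10-011✓ 1000-1✓ 1010-1✓ 11-000✓ 11-111 11011-✓ 111-00✓ 1110-0 1111-1 11110-✓
Round 2: --0110 -1-000 -1011- -11-00 -1110- 0--110 0-11-0 10-0-1
PIs = {--0110, -1-000, -1011-, -11-00, -1110-, 0--110, 0-11-0, 000-10, 00111-, 01-011, 010-11, 10-0-1, 11-111, 1110-0, 1111-1}
Coverage chart:
  m2: 000-10 ←essential
  m12: 0-11-0 ←essential
  m14: 0--110,0-11-0,00111-
  m15: 00111- ←essential
  m16: -1-000 ←essential
  m19: 01-011,010-11
  m22: --0110,-1011-,0--110
  m23: -1011-,010-11
  m24: -1-000,-11-00
  m27: 01-011 ←essential
  m28: -11-00,-1110-,0-11-0
  m29: -1110- ←essential
  m30: 0--110,0-11-0
  m33: 10-0-1 ←essential
  m35: 10-0-1 ←essential
  m38: --0110 ←essential
  m41: 10-0-1 ←essential
  m43: 10-0-1 ←essential
  m48: -1-000 ←essential
  m54: --0110,-1011-
  m55: -1011-,11-111
  m56: -1-000,-11-00,1110-0
  m60: -11-00,-1110-
  m61: -1110-,1111-1
  m63: 11-111,1111-1
Essential: --0110, -1-000, -1110-, 0-11-0, 000-10, 00111-, 01-011, 10-0-1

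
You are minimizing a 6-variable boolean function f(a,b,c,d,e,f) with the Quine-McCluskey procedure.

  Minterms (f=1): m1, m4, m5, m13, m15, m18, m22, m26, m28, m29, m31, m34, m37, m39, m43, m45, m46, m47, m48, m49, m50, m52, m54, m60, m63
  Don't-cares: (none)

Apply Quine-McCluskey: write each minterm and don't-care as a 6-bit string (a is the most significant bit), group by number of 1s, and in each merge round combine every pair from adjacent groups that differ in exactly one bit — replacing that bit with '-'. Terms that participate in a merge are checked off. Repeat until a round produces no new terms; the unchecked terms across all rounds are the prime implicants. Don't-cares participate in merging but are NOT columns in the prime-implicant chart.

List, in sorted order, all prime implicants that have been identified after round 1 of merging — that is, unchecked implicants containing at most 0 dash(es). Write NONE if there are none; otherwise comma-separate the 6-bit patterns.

NONE

[col 0] 000001*, 000100*, 000101*, 001101*, 001111*, 010010*, 010110*, 011010*, 011100*, 011101*, 011111*, 100010*, 100101*, 100111*, 101011*, 101101*, 101110*, 101111*, 110000*, 110001*, 110010*, 110100*, 110110*, 111100*, 111111*
[col 1] -00101*, -01101*, -01111*, -10010*, -10110*, -11100, -11111*, 0-1101*, 0-1111*, 00-101*, 000-01, 00010-, 0011-1*, 01-010, 010-10*, 0111-1*, 01110-, 1-0010, 1-1111*, 10-101*, 10-111*, 1001-1*, 101-11, 1011-1*, 10111-, 11-100, 110-00*, 110-10*, 1100-0*, 11000-, 1101-0*
[col 2] --1111, -0-101, -011-1, -10-10, 0-11-1, 10-1-1, 110--0
Prime implicants: --1111, -0-101, -011-1, -10-10, -11100, 0-11-1, 000-01, 00010-, 01-010, 01110-, 1-0010, 10-1-1, 101-11, 10111-, 11-100, 110--0, 11000-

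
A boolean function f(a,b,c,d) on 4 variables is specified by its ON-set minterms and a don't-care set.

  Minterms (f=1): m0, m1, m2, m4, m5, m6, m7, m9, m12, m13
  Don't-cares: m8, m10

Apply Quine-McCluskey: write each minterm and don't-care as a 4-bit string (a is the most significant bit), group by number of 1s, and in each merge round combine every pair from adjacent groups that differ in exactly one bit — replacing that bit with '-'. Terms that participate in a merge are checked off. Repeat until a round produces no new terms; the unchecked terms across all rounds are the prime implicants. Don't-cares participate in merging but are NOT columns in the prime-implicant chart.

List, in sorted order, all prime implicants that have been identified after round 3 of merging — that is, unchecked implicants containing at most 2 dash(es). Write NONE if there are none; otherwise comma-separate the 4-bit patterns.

-0-0, 0--0, 01--

[col 0] 0000*, 0001*, 0010*, 0100*, 0101*, 0110*, 0111*, 1000*, 1001*, 1010*, 1100*, 1101*
[col 1] -000*, -001*, -010*, -100*, -101*, 0-00*, 0-01*, 0-10*, 00-0*, 000-*, 01-0*, 01-1*, 010-*, 011-*, 1-00*, 1-01*, 10-0*, 100-*, 110-*
[col 2] --00*, --01*, -0-0, -00-*, -10-*, 0--0, 0-0-*, 01--, 1-0-*
[col 3] --0-
Prime implicants: --0-, -0-0, 0--0, 01--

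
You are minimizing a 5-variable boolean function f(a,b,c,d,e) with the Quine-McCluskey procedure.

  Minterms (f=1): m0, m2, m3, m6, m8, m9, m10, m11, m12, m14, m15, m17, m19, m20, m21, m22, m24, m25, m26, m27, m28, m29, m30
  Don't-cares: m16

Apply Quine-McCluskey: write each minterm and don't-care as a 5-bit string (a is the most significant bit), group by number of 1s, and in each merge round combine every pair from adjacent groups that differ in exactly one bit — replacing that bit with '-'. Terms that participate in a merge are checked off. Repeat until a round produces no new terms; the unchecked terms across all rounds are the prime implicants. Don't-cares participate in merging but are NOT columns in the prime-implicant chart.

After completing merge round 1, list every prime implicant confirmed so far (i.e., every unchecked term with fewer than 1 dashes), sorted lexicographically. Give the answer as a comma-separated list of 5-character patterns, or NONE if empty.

NONE

[col 0] 00000*, 00010*, 00011*, 00110*, 01000*, 01001*, 01010*, 01011*, 01100*, 01110*, 01111*, 10000*, 10001*, 10011*, 10100*, 10101*, 10110*, 11000*, 11001*, 11010*, 11011*, 11100*, 11101*, 11110*
[col 1] -0000*, -0011*, -0110*, -1000*, -1001*, -1010*, -1011*, -1100*, -1110*, 0-000*, 0-010*, 0-011*, 0-110*, 00-10*, 000-0*, 0001-*, 01-00*, 01-10*, 01-11*, 010-0*, 010-1*, 0100-*, 0101-*, 011-0*, 0111-*, 1-000*, 1-001*, 1-011*, 1-100*, 1-101*, 1-110*, 10-00*, 10-01*, 100-1*, 1000-*, 101-0*, 1010-*, 11-00*, 11-01*, 11-10*, 110-0*, 110-1*, 1100-*, 1101-*, 111-0*, 1110-*
[col 2] --000, --011, --110, -1-00*, -1-10*, -10-0*, -10-1*, -100-*, -101-*, -11-0*, 0--10, 0-0-0, 0-01-, 01--0*, 01-1-, 010--*, 1--00*, 1--01*, 1-0-1, 1-00-*, 1-1-0, 1-10-*, 10-0-*, 11--0*, 11-0-*, 110--*
[col 3] -1--0, -10--, 1--0-
Prime implicants: --000, --011, --110, -1--0, -10--, 0--10, 0-0-0, 0-01-, 01-1-, 1--0-, 1-0-1, 1-1-0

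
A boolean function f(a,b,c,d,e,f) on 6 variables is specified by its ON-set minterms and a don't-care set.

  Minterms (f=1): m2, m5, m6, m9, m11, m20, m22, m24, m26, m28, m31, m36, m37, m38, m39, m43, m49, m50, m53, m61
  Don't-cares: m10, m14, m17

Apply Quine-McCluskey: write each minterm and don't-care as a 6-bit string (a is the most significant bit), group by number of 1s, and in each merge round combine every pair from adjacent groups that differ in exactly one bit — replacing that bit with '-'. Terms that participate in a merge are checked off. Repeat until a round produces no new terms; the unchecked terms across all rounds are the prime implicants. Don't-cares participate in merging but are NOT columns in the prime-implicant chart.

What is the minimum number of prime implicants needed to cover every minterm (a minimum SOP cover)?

12

Round 0: 000010✓ 000101✓ 000110✓ 001001✓ 001010✓ 001011✓ 001110✓ 010001✓ 010100✓ 010110✓ 011000✓ 011010✓ 011100✓ 011111 100100✓ 100101✓ 100110✓ 100111✓ 101011✓ 110001✓ 110010 110101✓ 111101✓
Round 1: -00101 -00110 -01011 -10001 0-0110 0-1010 00-010✓ 00-110✓ 000-10✓ 001-10✓ 0010-1 00101- 01-100 0101-0 011-00 0110-0 1-0101 1001-0✓ 1001-1✓ 10010-✓ 10011-✓ 11-101 110-01
Round 2: 00--10 1001--
PIs = {-00101, -00110, -01011, -10001, 0-0110, 0-1010, 00--10, 0010-1, 00101-, 01-100, 0101-0, 011-00, 0110-0, 011111, 1-0101, 1001--, 11-101, 110-01, 110010}
Coverage chart:
  m2: 00--10 ←essential
  m5: -00101 ←essential
  m6: -00110,0-0110,00--10
  m9: 0010-1 ←essential
  m11: -01011,0010-1,00101-
  m20: 01-100,0101-0
  m22: 0-0110,0101-0
  m24: 011-00,0110-0
  m26: 0-1010,0110-0
  m28: 01-100,011-00
  m31: 011111 ←essential
  m36: 1001-- ←essential
  m37: -00101,1-0101,1001--
  m38: -00110,1001--
  m39: 1001-- ←essential
  m43: -01011 ←essential
  m49: -10001,110-01
  m50: 110010 ←essential
  m53: 1-0101,11-101,110-01
  m61: 11-101 ←essential
Essential: -00101, -01011, 00--10, 0010-1, 011111, 1001--, 11-101, 110010
Petrick residual → -10001, 0-0110, 01-100, 0110-0
Min cover (12 terms): b'c'de'f + b'cd'ef + bc'd'e'f + a'c'def' + a'b'ef' + a'b'cd'f + a'bde'f' + a'bcd'f' + a'bcdef + ab'c'd + abde'f + abc'd'ef'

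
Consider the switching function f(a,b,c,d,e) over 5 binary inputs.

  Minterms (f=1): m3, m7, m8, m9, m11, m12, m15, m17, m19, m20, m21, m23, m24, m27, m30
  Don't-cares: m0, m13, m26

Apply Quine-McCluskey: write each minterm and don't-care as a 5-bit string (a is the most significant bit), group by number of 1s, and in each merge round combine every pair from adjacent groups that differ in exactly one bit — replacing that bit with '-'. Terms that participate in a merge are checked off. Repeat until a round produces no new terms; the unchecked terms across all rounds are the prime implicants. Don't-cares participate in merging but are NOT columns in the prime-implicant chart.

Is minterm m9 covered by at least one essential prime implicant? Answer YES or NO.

YES

Round 0: 00000✓ 00011✓ 00111✓ 01000✓ 01001✓ 01011✓ 01100✓ 01101✓ 01111✓ 10001✓ 10011✓ 10100✓ 10101✓ 10111✓ 11000✓ 11010✓ 11011✓ 11110✓
Round 1: -0011✓ -0111✓ -1000 -1011✓ 0-000 0-011✓ 0-111✓ 00-11✓ 01-00✓ 01-01✓ 01-11✓ 010-1✓ 0100-✓ 011-1✓ 0110-✓ 1-011✓ 10-01✓ 10-11✓ 100-1✓ 101-1✓ 1010- 11-10 110-0 1101-
Round 2: --011 -0-11 0--11 01--1 01-0- 10--1
PIs = {--011, -0-11, -1000, 0--11, 0-000, 01--1, 01-0-, 10--1, 1010-, 11-10, 110-0, 1101-}
Coverage chart:
  m3: --011,-0-11,0--11
  m7: -0-11,0--11
  m8: -1000,0-000,01-0-
  m9: 01--1,01-0-
  m11: --011,0--11,01--1
  m12: 01-0- ←essential
  m15: 0--11,01--1
  m17: 10--1 ←essential
  m19: --011,-0-11,10--1
  m20: 1010- ←essential
  m21: 10--1,1010-
  m23: -0-11,10--1
  m24: -1000,110-0
  m27: --011,1101-
  m30: 11-10 ←essential
Essential: 01-0-, 10--1, 1010-, 11-10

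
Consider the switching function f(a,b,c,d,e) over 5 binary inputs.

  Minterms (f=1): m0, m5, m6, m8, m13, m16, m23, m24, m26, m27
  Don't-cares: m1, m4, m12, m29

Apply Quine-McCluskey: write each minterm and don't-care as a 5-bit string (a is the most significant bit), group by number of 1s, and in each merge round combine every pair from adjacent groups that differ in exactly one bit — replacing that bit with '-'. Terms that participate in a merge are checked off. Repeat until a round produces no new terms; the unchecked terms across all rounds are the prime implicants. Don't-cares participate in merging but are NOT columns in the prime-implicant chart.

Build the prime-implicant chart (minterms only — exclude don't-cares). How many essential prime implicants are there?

4

Round 0: 00000✓ 00001✓ 00100✓ 00101✓ 00110✓ 01000✓ 01100✓ 01101✓ 10000✓ 10111 11000✓ 11010✓ 11011✓ 11101✓
Round 1: -0000✓ -1000✓ -1101 0-000✓ 0-100✓ 0-101✓ 00-00✓ 00-01✓ 0000-✓ 001-0 0010-✓ 01-00✓ 0110-✓ 1-000✓ 110-0 1101-
Round 2: --000 0--00 0-10- 00-0-
PIs = {--000, -1101, 0--00, 0-10-, 00-0-, 001-0, 10111, 110-0, 1101-}
Coverage chart:
  m0: --000,0--00,00-0-
  m5: 0-10-,00-0-
  m6: 001-0 ←essential
  m8: --000,0--00
  m13: -1101,0-10-
  m16: --000 ←essential
  m23: 10111 ←essential
  m24: --000,110-0
  m26: 110-0,1101-
  m27: 1101- ←essential
Essential: --000, 001-0, 10111, 1101-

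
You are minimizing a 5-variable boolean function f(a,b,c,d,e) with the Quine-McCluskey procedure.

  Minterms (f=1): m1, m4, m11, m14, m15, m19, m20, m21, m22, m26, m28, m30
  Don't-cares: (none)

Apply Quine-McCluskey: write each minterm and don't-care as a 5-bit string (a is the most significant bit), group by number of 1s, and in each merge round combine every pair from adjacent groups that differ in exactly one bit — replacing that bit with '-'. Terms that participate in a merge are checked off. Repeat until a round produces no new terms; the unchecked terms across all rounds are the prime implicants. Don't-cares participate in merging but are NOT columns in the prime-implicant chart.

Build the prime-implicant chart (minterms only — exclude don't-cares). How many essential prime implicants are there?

size-2^0 implicants → 00001  00100(✓)  01011(✓)  01110(✓)  01111(✓)  10011  10100(✓)  10101(✓)  10110(✓)  11010(✓)  11100(✓)  11110(✓)
size-2^1 implicants → -0100  -1110  01-11  0111-  1-100(✓)  1-110(✓)  101-0(✓)  1010-  11-10  111-0(✓)
size-2^2 implicants → 1-1-0
Unchecked terms (primes): -0100, -1110, 00001, 01-11, 0111-, 1-1-0, 10011, 1010-, 11-10
Minterm coverage:
  m1 ⊆ 00001 [E]
  m4 ⊆ -0100 [E]
  m11 ⊆ 01-11 [E]
  m14 ⊆ -1110,0111-
  m15 ⊆ 01-11,0111-
  m19 ⊆ 10011 [E]
  m20 ⊆ -0100,1-1-0,1010-
  m21 ⊆ 1010- [E]
  m22 ⊆ 1-1-0 [E]
  m26 ⊆ 11-10 [E]
  m28 ⊆ 1-1-0 [E]
  m30 ⊆ -1110,1-1-0,11-10
E = {-0100, 00001, 01-11, 1-1-0, 10011, 1010-, 11-10}

7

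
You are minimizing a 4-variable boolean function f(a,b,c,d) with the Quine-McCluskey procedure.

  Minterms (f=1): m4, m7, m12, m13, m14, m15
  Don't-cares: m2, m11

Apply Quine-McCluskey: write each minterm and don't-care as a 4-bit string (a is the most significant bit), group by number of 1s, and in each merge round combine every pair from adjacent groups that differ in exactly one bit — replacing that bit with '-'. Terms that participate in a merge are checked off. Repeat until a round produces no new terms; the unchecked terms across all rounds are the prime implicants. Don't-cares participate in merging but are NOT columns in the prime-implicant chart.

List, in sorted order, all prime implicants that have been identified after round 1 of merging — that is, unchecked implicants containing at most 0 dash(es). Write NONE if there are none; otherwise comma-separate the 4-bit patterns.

Round 0: 0010 0100✓ 0111✓ 1011✓ 1100✓ 1101✓ 1110✓ 1111✓
Round 1: -100 -111 1-11 11-0✓ 11-1✓ 110-✓ 111-✓
Round 2: 11--
PIs = {-100, -111, 0010, 1-11, 11--}

0010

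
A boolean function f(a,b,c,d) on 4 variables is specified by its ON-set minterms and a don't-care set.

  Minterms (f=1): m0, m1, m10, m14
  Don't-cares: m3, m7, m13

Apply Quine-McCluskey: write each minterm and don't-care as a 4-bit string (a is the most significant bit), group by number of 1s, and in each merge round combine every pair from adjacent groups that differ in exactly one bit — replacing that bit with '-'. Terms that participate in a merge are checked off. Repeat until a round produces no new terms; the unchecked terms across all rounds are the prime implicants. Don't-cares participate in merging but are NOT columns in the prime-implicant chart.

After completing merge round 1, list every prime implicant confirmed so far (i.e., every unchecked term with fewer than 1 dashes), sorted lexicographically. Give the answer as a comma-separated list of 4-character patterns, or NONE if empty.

size-2^0 implicants → 0000(✓)  0001(✓)  0011(✓)  0111(✓)  1010(✓)  1101  1110(✓)
size-2^1 implicants → 0-11  00-1  000-  1-10
Unchecked terms (primes): 0-11, 00-1, 000-, 1-10, 1101

1101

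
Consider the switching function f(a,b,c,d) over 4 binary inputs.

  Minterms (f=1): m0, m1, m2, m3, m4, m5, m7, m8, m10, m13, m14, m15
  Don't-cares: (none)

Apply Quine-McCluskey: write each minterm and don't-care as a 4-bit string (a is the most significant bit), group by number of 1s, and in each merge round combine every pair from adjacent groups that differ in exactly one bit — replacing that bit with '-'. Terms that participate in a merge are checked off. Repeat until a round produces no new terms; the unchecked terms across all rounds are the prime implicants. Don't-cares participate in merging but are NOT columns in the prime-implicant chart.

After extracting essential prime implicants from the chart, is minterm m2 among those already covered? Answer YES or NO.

[col 0] 0000*, 0001*, 0010*, 0011*, 0100*, 0101*, 0111*, 1000*, 1010*, 1101*, 1110*, 1111*
[col 1] -000*, -010*, -101*, -111*, 0-00*, 0-01*, 0-11*, 00-0*, 00-1*, 000-*, 001-*, 01-1*, 010-*, 1-10, 10-0*, 11-1*, 111-
[col 2] -0-0, -1-1, 0--1, 0-0-, 00--
Prime implicants: -0-0, -1-1, 0--1, 0-0-, 00--, 1-10, 111-
PI chart (minterm → PIs covering it):
  0 | -0-0,0-0-,00--
  1 | 0--1,0-0-,00--
  2 | -0-0,00--
  3 | 0--1,00--
  4 | 0-0-  (sole → essential)
  5 | -1-1,0--1,0-0-
  7 | -1-1,0--1
  8 | -0-0  (sole → essential)
  10 | -0-0,1-10
  13 | -1-1  (sole → essential)
  14 | 1-10,111-
  15 | -1-1,111-
Essential prime implicants: -0-0, -1-1, 0-0-

YES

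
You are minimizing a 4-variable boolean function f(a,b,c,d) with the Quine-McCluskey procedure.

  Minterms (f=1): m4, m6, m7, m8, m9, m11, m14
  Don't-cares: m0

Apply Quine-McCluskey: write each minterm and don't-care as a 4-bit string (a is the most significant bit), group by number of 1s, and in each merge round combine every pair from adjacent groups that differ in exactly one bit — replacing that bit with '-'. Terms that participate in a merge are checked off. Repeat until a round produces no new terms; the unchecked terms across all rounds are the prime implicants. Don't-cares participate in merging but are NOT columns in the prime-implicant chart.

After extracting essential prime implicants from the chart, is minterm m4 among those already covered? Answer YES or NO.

size-2^0 implicants → 0000(✓)  0100(✓)  0110(✓)  0111(✓)  1000(✓)  1001(✓)  1011(✓)  1110(✓)
size-2^1 implicants → -000  -110  0-00  01-0  011-  10-1  100-
Unchecked terms (primes): -000, -110, 0-00, 01-0, 011-, 10-1, 100-
Minterm coverage:
  m4 ⊆ 0-00,01-0
  m6 ⊆ -110,01-0,011-
  m7 ⊆ 011- [E]
  m8 ⊆ -000,100-
  m9 ⊆ 10-1,100-
  m11 ⊆ 10-1 [E]
  m14 ⊆ -110 [E]
E = {-110, 011-, 10-1}

NO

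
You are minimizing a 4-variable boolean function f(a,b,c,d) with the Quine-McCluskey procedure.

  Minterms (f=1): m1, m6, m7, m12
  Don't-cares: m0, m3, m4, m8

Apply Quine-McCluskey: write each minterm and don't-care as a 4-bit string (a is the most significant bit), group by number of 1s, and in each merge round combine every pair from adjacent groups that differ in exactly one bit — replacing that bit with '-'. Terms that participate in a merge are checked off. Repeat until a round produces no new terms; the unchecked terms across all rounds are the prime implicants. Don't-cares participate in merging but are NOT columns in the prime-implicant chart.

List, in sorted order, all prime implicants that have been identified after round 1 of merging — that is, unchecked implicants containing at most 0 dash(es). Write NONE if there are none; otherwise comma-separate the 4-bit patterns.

size-2^0 implicants → 0000(✓)  0001(✓)  0011(✓)  0100(✓)  0110(✓)  0111(✓)  1000(✓)  1100(✓)
size-2^1 implicants → -000(✓)  -100(✓)  0-00(✓)  0-11  00-1  000-  01-0  011-  1-00(✓)
size-2^2 implicants → --00
Unchecked terms (primes): --00, 0-11, 00-1, 000-, 01-0, 011-

NONE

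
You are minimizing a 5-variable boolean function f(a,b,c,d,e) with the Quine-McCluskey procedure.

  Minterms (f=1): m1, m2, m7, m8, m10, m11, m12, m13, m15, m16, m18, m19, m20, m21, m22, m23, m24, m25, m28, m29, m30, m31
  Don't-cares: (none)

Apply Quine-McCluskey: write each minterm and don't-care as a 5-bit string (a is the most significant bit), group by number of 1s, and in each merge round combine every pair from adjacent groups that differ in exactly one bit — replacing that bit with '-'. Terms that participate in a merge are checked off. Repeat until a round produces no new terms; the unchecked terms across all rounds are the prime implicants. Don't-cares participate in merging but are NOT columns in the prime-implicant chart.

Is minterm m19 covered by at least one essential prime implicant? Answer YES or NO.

[col 0] 00001, 00010*, 00111*, 01000*, 01010*, 01011*, 01100*, 01101*, 01111*, 10000*, 10010*, 10011*, 10100*, 10101*, 10110*, 10111*, 11000*, 11001*, 11100*, 11101*, 11110*, 11111*
[col 1] -0010, -0111*, -1000*, -1100*, -1101*, -1111*, 0-010, 0-111*, 01-00*, 01-11, 010-0, 0101-, 011-1*, 0110-*, 1-000*, 1-100*, 1-101*, 1-110*, 1-111*, 10-00*, 10-10*, 10-11*, 100-0*, 1001-*, 101-0*, 101-1*, 1010-*, 1011-*, 11-00*, 11-01*, 1100-*, 111-0*, 111-1*, 1110-*, 1111-*
[col 2] --111, -1-00, -11-1, -110-, 1--00, 1-1-0*, 1-1-1*, 1-10-*, 1-11-*, 10--0, 10-1-, 101--*, 11-0-, 111--*
[col 3] 1-1--
Prime implicants: --111, -0010, -1-00, -11-1, -110-, 0-010, 00001, 01-11, 010-0, 0101-, 1--00, 1-1--, 10--0, 10-1-, 11-0-
PI chart (minterm → PIs covering it):
  1 | 00001  (sole → essential)
  2 | -0010,0-010
  7 | --111  (sole → essential)
  8 | -1-00,010-0
  10 | 0-010,010-0,0101-
  11 | 01-11,0101-
  12 | -1-00,-110-
  13 | -11-1,-110-
  15 | --111,-11-1,01-11
  16 | 1--00,10--0
  18 | -0010,10--0,10-1-
  19 | 10-1-  (sole → essential)
  20 | 1--00,1-1--,10--0
  21 | 1-1--  (sole → essential)
  22 | 1-1--,10--0,10-1-
  23 | --111,1-1--,10-1-
  24 | -1-00,1--00,11-0-
  25 | 11-0-  (sole → essential)
  28 | -1-00,-110-,1--00,1-1--,11-0-
  29 | -11-1,-110-,1-1--,11-0-
  30 | 1-1--  (sole → essential)
  31 | --111,-11-1,1-1--
Essential prime implicants: --111, 00001, 1-1--, 10-1-, 11-0-

YES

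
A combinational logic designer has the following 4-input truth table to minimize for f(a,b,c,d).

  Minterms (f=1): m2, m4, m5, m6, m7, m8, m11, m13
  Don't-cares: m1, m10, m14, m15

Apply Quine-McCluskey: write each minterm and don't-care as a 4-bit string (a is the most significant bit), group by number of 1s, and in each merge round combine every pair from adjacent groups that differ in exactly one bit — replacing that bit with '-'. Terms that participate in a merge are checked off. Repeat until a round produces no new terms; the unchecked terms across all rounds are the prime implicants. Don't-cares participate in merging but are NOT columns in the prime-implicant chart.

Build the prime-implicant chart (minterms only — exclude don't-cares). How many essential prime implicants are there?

5

[col 0] 0001*, 0010*, 0100*, 0101*, 0110*, 0111*, 1000*, 1010*, 1011*, 1101*, 1110*, 1111*
[col 1] -010*, -101*, -110*, -111*, 0-01, 0-10*, 01-0*, 01-1*, 010-*, 011-*, 1-10*, 1-11*, 10-0, 101-*, 11-1*, 111-*
[col 2] --10, -1-1, -11-, 01--, 1-1-
Prime implicants: --10, -1-1, -11-, 0-01, 01--, 1-1-, 10-0
PI chart (minterm → PIs covering it):
  2 | --10  (sole → essential)
  4 | 01--  (sole → essential)
  5 | -1-1,0-01,01--
  6 | --10,-11-,01--
  7 | -1-1,-11-,01--
  8 | 10-0  (sole → essential)
  11 | 1-1-  (sole → essential)
  13 | -1-1  (sole → essential)
Essential prime implicants: --10, -1-1, 01--, 1-1-, 10-0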